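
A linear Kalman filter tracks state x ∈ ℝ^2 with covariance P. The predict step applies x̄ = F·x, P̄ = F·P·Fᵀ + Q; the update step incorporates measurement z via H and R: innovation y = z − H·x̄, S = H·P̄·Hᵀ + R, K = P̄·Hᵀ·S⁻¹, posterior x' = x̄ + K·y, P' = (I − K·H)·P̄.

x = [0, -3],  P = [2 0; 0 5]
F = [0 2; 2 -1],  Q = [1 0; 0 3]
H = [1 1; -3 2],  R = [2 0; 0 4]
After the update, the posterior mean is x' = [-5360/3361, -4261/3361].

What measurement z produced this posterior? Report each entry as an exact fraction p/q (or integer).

x̄ = F·x = [-6, 3]
P̄ = F·P·Fᵀ + Q = [21 -10; -10 16]
S = H·P̄·Hᵀ + R = [19 -21; -21 377]
K = P̄·Hᵀ·S⁻¹ = [1202/3361 -673/3361; 1782/3361 652/3361]
x' − x̄ = [14806/3361, -14344/3361] = K·y
y = (KᵀK)⁻¹·Kᵀ·(x' − x̄) = [0, -22]
z = y + H·x̄ = [0, -22] + [-3, 24] = [-3, 2]

z = [-3, 2]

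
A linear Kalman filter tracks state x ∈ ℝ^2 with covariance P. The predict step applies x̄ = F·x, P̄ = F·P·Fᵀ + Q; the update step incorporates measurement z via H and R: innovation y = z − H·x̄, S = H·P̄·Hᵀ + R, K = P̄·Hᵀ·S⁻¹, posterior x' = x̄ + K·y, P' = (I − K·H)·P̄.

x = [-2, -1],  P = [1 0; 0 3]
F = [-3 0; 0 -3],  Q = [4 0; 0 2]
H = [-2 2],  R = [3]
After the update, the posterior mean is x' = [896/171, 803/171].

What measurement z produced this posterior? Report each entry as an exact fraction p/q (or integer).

x̄ = F·x = [6, 3]
P̄ = F·P·Fᵀ + Q = [13 0; 0 29]
S = H·P̄·Hᵀ + R = [171]
K = P̄·Hᵀ·S⁻¹ = [-26/171; 58/171]
x' − x̄ = [-130/171, 290/171] = K·y
y = (KᵀK)⁻¹·Kᵀ·(x' − x̄) = [5]
z = y + H·x̄ = [5] + [-6] = [-1]

z = [-1]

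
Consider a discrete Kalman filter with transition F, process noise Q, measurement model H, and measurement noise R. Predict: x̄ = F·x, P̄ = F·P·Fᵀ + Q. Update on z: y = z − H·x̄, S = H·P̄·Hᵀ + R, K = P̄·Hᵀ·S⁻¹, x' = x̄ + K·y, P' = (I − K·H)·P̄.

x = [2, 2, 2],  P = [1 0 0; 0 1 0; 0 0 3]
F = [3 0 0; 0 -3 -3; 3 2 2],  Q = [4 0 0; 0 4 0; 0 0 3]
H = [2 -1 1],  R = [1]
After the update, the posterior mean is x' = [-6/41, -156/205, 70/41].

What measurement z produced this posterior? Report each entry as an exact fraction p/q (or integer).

x̄ = F·x = [6, -12, 14]
P̄ = F·P·Fᵀ + Q = [13 0 9; 0 40 -24; 9 -24 28]
S = H·P̄·Hᵀ + R = [205]
K = P̄·Hᵀ·S⁻¹ = [7/41; -64/205; 14/41]
x' − x̄ = [-252/41, 2304/205, -504/41] = K·y
y = (KᵀK)⁻¹·Kᵀ·(x' − x̄) = [-36]
z = y + H·x̄ = [-36] + [38] = [2]

z = [2]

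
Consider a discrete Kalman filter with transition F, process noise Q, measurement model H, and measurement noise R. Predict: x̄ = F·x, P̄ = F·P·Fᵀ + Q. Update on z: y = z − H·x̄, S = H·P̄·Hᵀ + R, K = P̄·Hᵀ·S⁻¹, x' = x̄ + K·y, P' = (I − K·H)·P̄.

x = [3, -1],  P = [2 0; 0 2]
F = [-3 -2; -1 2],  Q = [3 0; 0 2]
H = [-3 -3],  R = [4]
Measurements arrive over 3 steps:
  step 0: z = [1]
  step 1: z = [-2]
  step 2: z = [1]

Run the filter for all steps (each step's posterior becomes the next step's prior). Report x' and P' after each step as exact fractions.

step 0: x' = [476/337, -635/337], P' = [3212/337 -3104/337; -3104/337 3144/337]
step 1: x' = [612388/479041, -301542/479041], P' = [1669518/479041 -1610626/479041; -1610626/479041 1764042/479041]
step 2: x' = [-310409985/263883601, 213289298/263883601], P' = [923776512/263883601 -889431188/263883601; -889431188/263883601 971515836/263883601]

step 0: x̄ = F·x = [-7, -5]
step 0: P̄ = F·P·Fᵀ + Q = [29 -2; -2 12]
step 0: y = z − H·x̄ = [-35]
step 0: S = H·P̄·Hᵀ + R = [337]
step 0: K = P̄·Hᵀ·S⁻¹ = [-81/337; -30/337]
step 0: x' = x̄ + K·y = [476/337, -635/337]
step 0: P' = (I − K·H)·P̄ = [3212/337 -3104/337; -3104/337 3144/337]
step 1: x̄ = F·x = [-158/337, -1746/337]
step 1: P̄ = F·P·Fᵀ + Q = [5247/337 9476/337; 9476/337 28878/337]
step 1: y = z − H·x̄ = [-6386/337]
step 1: S = H·P̄·Hᵀ + R = [479041/337]
step 1: K = P̄·Hᵀ·S⁻¹ = [-44169/479041; -115062/479041]
step 1: x' = x̄ + K·y = [612388/479041, -301542/479041]
step 1: P' = (I − K·H)·P̄ = [1669518/479041 -1610626/479041; -1610626/479041 1764042/479041]
step 2: x̄ = F·x = [-1234080/479041, -1215472/479041]
step 2: P̄ = F·P·Fᵀ + Q = [4191441/479041 4394890/479041; 4394890/479041 16126272/479041]
step 2: y = z − H·x̄ = [-6869615/479041]
step 2: S = H·P̄·Hᵀ + R = [263883601/479041]
step 2: K = P̄·Hᵀ·S⁻¹ = [-25758993/263883601; -61563486/263883601]
step 2: x' = x̄ + K·y = [-310409985/263883601, 213289298/263883601]
step 2: P' = (I − K·H)·P̄ = [923776512/263883601 -889431188/263883601; -889431188/263883601 971515836/263883601]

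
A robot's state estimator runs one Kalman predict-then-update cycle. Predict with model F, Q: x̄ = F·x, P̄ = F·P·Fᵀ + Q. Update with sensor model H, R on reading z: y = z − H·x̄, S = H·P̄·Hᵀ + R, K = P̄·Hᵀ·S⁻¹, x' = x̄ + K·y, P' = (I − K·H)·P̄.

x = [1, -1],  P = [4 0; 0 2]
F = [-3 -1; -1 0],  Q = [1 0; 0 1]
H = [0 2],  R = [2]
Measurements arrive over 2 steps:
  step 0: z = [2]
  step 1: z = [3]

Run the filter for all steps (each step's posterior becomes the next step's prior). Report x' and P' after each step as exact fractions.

step 0: x̄ = F·x = [-2, -1]
step 0: P̄ = F·P·Fᵀ + Q = [39 12; 12 5]
step 0: y = z − H·x̄ = [4]
step 0: S = H·P̄·Hᵀ + R = [22]
step 0: K = P̄·Hᵀ·S⁻¹ = [12/11; 5/11]
step 0: x' = x̄ + K·y = [26/11, 9/11]
step 0: P' = (I − K·H)·P̄ = [141/11 12/11; 12/11 5/11]
step 1: x̄ = F·x = [-87/11, -26/11]
step 1: P̄ = F·P·Fᵀ + Q = [1357/11 435/11; 435/11 152/11]
step 1: y = z − H·x̄ = [85/11]
step 1: S = H·P̄·Hᵀ + R = [630/11]
step 1: K = P̄·Hᵀ·S⁻¹ = [29/21; 152/315]
step 1: x' = x̄ + K·y = [58/21, 86/63]
step 1: P' = (I − K·H)·P̄ = [99/7 29/21; 29/21 152/315]

step 0: x' = [26/11, 9/11], P' = [141/11 12/11; 12/11 5/11]
step 1: x' = [58/21, 86/63], P' = [99/7 29/21; 29/21 152/315]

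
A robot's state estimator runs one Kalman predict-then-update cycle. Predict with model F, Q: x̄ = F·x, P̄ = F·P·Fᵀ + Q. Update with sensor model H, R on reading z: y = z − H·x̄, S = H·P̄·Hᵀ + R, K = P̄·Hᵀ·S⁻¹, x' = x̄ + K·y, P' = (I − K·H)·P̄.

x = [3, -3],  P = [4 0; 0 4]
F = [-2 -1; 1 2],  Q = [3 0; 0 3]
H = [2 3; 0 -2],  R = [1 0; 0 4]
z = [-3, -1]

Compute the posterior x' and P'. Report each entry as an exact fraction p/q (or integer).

x̄ = F·x = [-3, -3]
P̄ = F·P·Fᵀ + Q = [23 -16; -16 23]
y = z − H·x̄ = [12, -7]
S = H·P̄·Hᵀ + R = [108 -74; -74 96]
K = P̄·Hᵀ·S⁻¹ = [544/1223 827/1223; 37/1223 -1115/2446]
x' = x̄ + K·y = [-2930/1223, 1355/2446]
P' = (I − K·H)·P̄ = [2753/1223 -1654/1223; -1654/1223 1115/1223]

x' = [-2930/1223, 1355/2446]
P' = [2753/1223 -1654/1223; -1654/1223 1115/1223]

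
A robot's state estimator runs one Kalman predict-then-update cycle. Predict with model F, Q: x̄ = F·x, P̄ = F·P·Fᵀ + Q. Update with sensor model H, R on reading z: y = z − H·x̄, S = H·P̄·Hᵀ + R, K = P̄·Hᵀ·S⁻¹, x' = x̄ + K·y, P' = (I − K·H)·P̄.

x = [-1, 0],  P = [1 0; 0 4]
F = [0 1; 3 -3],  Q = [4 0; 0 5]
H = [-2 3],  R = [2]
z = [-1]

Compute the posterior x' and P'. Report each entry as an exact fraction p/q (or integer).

x' = [-104/157, -123/157]
P' = [580/157 378/157; 378/157 281/157]

x̄ = F·x = [0, -3]
P̄ = F·P·Fᵀ + Q = [8 -12; -12 50]
y = z − H·x̄ = [8]
S = H·P̄·Hᵀ + R = [628]
K = P̄·Hᵀ·S⁻¹ = [-13/157; 87/314]
x' = x̄ + K·y = [-104/157, -123/157]
P' = (I − K·H)·P̄ = [580/157 378/157; 378/157 281/157]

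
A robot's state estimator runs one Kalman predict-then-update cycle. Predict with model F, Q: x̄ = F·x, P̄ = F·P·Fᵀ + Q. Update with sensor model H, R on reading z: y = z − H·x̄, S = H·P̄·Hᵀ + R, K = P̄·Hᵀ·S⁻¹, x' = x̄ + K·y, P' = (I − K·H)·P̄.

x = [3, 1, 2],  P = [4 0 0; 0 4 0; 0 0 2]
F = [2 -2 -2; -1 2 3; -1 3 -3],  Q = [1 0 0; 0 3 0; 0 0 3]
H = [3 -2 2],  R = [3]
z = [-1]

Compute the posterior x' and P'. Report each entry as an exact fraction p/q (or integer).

x' = [3255/892, 445/446, -2235/446]
P' = [12547/892 -2881/446 -12175/446; -2881/446 1918/223 4015/223; -12175/446 4015/223 13162/223]

x̄ = F·x = [0, 5, -6]
P̄ = F·P·Fᵀ + Q = [41 -36 -20; -36 41 10; -20 10 61]
y = z − H·x̄ = [21]
S = H·P̄·Hᵀ + R = [892]
K = P̄·Hᵀ·S⁻¹ = [155/892; -85/446; 21/446]
x' = x̄ + K·y = [3255/892, 445/446, -2235/446]
P' = (I − K·H)·P̄ = [12547/892 -2881/446 -12175/446; -2881/446 1918/223 4015/223; -12175/446 4015/223 13162/223]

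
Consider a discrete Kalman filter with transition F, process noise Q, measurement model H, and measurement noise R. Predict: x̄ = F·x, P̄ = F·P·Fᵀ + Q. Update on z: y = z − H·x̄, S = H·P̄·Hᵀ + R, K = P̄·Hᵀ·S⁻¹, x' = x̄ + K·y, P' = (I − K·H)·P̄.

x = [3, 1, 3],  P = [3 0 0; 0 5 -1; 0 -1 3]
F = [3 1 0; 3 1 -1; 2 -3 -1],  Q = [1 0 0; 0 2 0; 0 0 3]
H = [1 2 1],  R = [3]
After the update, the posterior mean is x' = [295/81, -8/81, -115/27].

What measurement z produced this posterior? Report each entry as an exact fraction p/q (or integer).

x̄ = F·x = [10, 7, 0]
P̄ = F·P·Fᵀ + Q = [33 33 4; 33 39 4; 4 4 57]
S = H·P̄·Hᵀ + R = [405]
K = P̄·Hᵀ·S⁻¹ = [103/405; 23/81; 23/135]
x' − x̄ = [-515/81, -575/81, -115/27] = K·y
y = (KᵀK)⁻¹·Kᵀ·(x' − x̄) = [-25]
z = y + H·x̄ = [-25] + [24] = [-1]

z = [-1]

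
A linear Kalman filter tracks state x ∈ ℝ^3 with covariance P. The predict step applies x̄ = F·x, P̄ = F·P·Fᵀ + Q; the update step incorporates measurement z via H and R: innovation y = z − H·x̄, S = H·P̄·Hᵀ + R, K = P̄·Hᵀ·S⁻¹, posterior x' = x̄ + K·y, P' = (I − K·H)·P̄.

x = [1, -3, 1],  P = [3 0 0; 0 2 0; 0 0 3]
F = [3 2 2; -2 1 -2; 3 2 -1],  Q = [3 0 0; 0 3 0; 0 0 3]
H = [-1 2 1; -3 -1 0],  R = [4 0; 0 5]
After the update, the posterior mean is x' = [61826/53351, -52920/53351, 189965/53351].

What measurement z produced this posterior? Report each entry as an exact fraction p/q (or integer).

x̄ = F·x = [-1, -7, -4]
P̄ = F·P·Fᵀ + Q = [50 -26 29; -26 29 -8; 29 -8 41]
S = H·P̄·Hᵀ + R = [225 143; 143 328]
K = P̄·Hᵀ·S⁻¹ = [-6212/53351 -17461/53351; 17921/53351 157/53351; 9985/53351 -17203/53351]
x' − x̄ = [115177/53351, 320537/53351, 403369/53351] = K·y
y = (KᵀK)⁻¹·Kᵀ·(x' − x̄) = [18, -13]
z = y + H·x̄ = [18, -13] + [-17, 10] = [1, -3]

z = [1, -3]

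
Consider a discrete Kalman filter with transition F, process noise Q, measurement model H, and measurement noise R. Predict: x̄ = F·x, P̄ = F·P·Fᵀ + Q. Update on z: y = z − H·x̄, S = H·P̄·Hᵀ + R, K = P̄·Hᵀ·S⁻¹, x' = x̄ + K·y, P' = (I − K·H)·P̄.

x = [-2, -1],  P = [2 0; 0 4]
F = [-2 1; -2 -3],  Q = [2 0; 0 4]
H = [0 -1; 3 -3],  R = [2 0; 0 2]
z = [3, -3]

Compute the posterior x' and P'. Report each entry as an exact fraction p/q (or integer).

x' = [-4621/1816, -1495/908]
P' = [1647/908 737/454; 737/454 375/227]

x̄ = F·x = [3, 7]
P̄ = F·P·Fᵀ + Q = [14 -4; -4 48]
y = z − H·x̄ = [10, 9]
S = H·P̄·Hᵀ + R = [50 156; 156 632]
K = P̄·Hᵀ·S⁻¹ = [-737/908 519/1816; -375/454 -39/908]
x' = x̄ + K·y = [-4621/1816, -1495/908]
P' = (I − K·H)·P̄ = [1647/908 737/454; 737/454 375/227]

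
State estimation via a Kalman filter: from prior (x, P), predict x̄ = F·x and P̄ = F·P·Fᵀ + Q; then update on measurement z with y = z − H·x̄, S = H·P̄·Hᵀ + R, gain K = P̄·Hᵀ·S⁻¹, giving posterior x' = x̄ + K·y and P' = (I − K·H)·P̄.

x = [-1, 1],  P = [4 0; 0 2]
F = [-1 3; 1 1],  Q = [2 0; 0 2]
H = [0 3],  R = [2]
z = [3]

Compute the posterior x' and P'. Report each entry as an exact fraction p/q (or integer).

x' = [157/37, 36/37]
P' = [870/37 2/37; 2/37 8/37]

x̄ = F·x = [4, 0]
P̄ = F·P·Fᵀ + Q = [24 2; 2 8]
y = z − H·x̄ = [3]
S = H·P̄·Hᵀ + R = [74]
K = P̄·Hᵀ·S⁻¹ = [3/37; 12/37]
x' = x̄ + K·y = [157/37, 36/37]
P' = (I − K·H)·P̄ = [870/37 2/37; 2/37 8/37]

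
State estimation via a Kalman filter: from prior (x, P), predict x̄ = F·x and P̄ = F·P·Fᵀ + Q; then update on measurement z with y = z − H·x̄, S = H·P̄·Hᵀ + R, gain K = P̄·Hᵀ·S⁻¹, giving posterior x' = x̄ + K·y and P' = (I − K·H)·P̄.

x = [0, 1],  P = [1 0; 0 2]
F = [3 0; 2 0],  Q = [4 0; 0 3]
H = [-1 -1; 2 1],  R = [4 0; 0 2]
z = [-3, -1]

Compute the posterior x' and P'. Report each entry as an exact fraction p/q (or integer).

x' = [-26/51, 43/51]
P' = [434/459 -502/459; -502/459 1046/459]

x̄ = F·x = [0, 0]
P̄ = F·P·Fᵀ + Q = [13 6; 6 7]
y = z − H·x̄ = [-3, -1]
S = H·P̄·Hᵀ + R = [36 -51; -51 85]
K = P̄·Hᵀ·S⁻¹ = [1/27 61/153; -8/27 7/153]
x' = x̄ + K·y = [-26/51, 43/51]
P' = (I − K·H)·P̄ = [434/459 -502/459; -502/459 1046/459]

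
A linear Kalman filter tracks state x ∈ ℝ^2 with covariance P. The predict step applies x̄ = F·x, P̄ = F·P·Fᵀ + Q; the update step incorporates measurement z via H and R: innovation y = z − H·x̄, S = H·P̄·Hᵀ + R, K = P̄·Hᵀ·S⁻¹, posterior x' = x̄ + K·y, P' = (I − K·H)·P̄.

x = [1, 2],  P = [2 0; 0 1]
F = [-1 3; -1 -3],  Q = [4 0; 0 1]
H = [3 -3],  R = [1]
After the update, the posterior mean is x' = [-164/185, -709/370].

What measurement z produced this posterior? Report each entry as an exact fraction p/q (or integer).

x̄ = F·x = [5, -7]
P̄ = F·P·Fᵀ + Q = [15 -7; -7 12]
S = H·P̄·Hᵀ + R = [370]
K = P̄·Hᵀ·S⁻¹ = [33/185; -57/370]
x' − x̄ = [-1089/185, 1881/370] = K·y
y = (KᵀK)⁻¹·Kᵀ·(x' − x̄) = [-33]
z = y + H·x̄ = [-33] + [36] = [3]

z = [3]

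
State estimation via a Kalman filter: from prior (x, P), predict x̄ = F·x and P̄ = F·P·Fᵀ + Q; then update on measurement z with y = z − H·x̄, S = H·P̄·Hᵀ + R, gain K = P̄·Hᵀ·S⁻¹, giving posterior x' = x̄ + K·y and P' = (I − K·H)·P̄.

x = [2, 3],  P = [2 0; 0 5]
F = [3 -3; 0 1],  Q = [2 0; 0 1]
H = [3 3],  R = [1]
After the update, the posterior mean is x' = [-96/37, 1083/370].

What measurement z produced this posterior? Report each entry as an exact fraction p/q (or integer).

x̄ = F·x = [-3, 3]
P̄ = F·P·Fᵀ + Q = [65 -15; -15 6]
S = H·P̄·Hᵀ + R = [370]
K = P̄·Hᵀ·S⁻¹ = [15/37; -27/370]
x' − x̄ = [15/37, -27/370] = K·y
y = (KᵀK)⁻¹·Kᵀ·(x' − x̄) = [1]
z = y + H·x̄ = [1] + [0] = [1]

z = [1]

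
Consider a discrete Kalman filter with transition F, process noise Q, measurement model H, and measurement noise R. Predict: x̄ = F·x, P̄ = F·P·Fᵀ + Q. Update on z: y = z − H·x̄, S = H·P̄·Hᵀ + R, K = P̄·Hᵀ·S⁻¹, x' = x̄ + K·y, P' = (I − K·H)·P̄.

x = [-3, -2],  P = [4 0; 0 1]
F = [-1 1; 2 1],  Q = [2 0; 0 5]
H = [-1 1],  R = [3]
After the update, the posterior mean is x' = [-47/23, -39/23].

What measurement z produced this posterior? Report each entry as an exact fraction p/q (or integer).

z = [1]

x̄ = F·x = [1, -8]
P̄ = F·P·Fᵀ + Q = [7 -7; -7 22]
S = H·P̄·Hᵀ + R = [46]
K = P̄·Hᵀ·S⁻¹ = [-7/23; 29/46]
x' − x̄ = [-70/23, 145/23] = K·y
y = (KᵀK)⁻¹·Kᵀ·(x' − x̄) = [10]
z = y + H·x̄ = [10] + [-9] = [1]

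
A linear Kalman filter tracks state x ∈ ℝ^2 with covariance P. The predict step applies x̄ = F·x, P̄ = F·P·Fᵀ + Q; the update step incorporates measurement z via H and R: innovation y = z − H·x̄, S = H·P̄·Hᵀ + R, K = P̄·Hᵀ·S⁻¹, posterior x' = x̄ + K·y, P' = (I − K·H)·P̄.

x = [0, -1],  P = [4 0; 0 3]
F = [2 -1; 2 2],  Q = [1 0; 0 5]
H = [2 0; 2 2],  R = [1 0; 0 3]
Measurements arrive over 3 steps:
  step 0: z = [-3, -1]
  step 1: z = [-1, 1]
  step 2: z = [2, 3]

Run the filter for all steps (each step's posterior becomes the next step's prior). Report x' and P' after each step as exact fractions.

step 0: x' = [-2689/1899, 7676/9495], P' = [460/1899 -442/1899; -442/1899 9059/9495]
step 1: x' = [-215642/343167, 25336/31197], P' = [132734/571945 -11362/51995; -11362/51995 46111/51995]
step 2: x' = [243333996/293120687, 160487142/293120687], P' = [67788434/293120687 -63658754/293120687; -63658754/293120687 259092443/293120687]

step 0: x̄ = F·x = [1, -2]
step 0: P̄ = F·P·Fᵀ + Q = [20 10; 10 33]
step 0: y = z − H·x̄ = [-5, 1]
step 0: S = H·P̄·Hᵀ + R = [81 120; 120 295]
step 0: K = P̄·Hᵀ·S⁻¹ = [920/1899 4/633; -884/1899 1522/3165]
step 0: x' = x̄ + K·y = [-2689/1899, 7676/9495]
step 0: P' = (I − K·H)·P̄ = [460/1899 -442/1899; -442/1899 9059/9495]
step 1: x̄ = F·x = [-11522/3165, -1282/1055]
step 1: P̄ = F·P·Fᵀ + Q = [4066/1055 -1482/1055; -1482/1055 8359/1055]
step 1: y = z − H·x̄ = [19879/3165, 33901/3165]
step 1: S = H·P̄·Hᵀ + R = [17319/1055 10336/1055; 10336/1055 41009/1055]
step 1: K = P̄·Hᵀ·S⁻¹ = [265468/571945 5168/571945; -22724/51995 23166/51995]
step 1: x' = x̄ + K·y = [-215642/343167, 25336/31197]
step 1: P' = (I − K·H)·P̄ = [132734/571945 -11362/51995; -11362/51995 46111/51995]
step 2: x̄ = F·x = [-236660/114389, 42036/114389]
step 2: P̄ = F·P·Fᵀ + Q = [422006/114389 -146694/114389; -146694/114389 4419689/571945]
step 2: y = z − H·x̄ = [702098/114389, 732415/114389]
step 2: S = H·P̄·Hᵀ + R = [1802413/114389 1101248/114389; 1101248/114389 21966951/571945]
step 2: K = P̄·Hᵀ·S⁻¹ = [135576868/293120687 2753120/293120687; -127317508/293120687 130289126/293120687]
step 2: x' = x̄ + K·y = [243333996/293120687, 160487142/293120687]
step 2: P' = (I − K·H)·P̄ = [67788434/293120687 -63658754/293120687; -63658754/293120687 259092443/293120687]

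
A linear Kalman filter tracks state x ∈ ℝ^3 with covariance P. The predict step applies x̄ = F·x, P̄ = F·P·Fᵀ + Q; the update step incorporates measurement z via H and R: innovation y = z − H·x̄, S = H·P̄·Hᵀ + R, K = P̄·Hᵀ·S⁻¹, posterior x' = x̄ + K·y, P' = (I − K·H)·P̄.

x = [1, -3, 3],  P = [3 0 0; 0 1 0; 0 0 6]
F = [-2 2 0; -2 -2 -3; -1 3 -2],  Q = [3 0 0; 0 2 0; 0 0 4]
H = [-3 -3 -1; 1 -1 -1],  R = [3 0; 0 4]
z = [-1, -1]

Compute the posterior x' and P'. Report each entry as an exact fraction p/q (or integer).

x' = [-261806/81409, 512419/81409, -683072/81409]
P' = [169356/81409 -250292/81409 288300/81409; -250292/81409 458456/81409 -596316/81409; 288300/81409 -596316/81409 945768/81409]

x̄ = F·x = [-8, -5, -16]
P̄ = F·P·Fᵀ + Q = [19 8 12; 8 72 36; 12 36 40]
y = z − H·x̄ = [-56, -14]
S = H·P̄·Hᵀ + R = [1294 367; 367 167]
K = P̄·Hᵀ·S⁻¹ = [-15164/81409 32837/81409; -9392/81409 -28108/81409; -7240/81409 -15288/81409]
x' = x̄ + K·y = [-261806/81409, 512419/81409, -683072/81409]
P' = (I − K·H)·P̄ = [169356/81409 -250292/81409 288300/81409; -250292/81409 458456/81409 -596316/81409; 288300/81409 -596316/81409 945768/81409]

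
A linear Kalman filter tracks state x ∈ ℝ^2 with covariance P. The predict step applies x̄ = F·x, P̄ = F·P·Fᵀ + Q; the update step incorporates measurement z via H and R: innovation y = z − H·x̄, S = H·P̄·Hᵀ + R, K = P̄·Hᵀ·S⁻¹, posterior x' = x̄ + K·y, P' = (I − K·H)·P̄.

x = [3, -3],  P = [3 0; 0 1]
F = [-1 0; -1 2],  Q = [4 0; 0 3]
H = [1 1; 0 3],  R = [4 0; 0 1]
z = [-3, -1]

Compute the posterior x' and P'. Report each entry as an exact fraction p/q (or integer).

x̄ = F·x = [-3, -9]
P̄ = F·P·Fᵀ + Q = [7 3; 3 10]
y = z − H·x̄ = [9, 26]
S = H·P̄·Hᵀ + R = [27 39; 39 91]
K = P̄·Hᵀ·S⁻¹ = [43/72 -49/312; 1/72 101/312]
x' = x̄ + K·y = [-41/24, -11/24]
P' = (I − K·H)·P̄ = [2285/936 -49/936; -49/936 101/936]

x' = [-41/24, -11/24]
P' = [2285/936 -49/936; -49/936 101/936]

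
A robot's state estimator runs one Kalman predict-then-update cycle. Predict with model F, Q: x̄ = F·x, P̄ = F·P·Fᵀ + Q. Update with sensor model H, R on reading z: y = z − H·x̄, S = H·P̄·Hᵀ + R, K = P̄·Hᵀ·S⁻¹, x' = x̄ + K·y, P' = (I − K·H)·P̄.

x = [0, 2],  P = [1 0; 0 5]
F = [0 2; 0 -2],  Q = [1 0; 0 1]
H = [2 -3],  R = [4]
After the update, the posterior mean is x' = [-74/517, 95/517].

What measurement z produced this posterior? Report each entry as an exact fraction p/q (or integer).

z = [-1]

x̄ = F·x = [4, -4]
P̄ = F·P·Fᵀ + Q = [21 -20; -20 21]
S = H·P̄·Hᵀ + R = [517]
K = P̄·Hᵀ·S⁻¹ = [102/517; -103/517]
x' − x̄ = [-2142/517, 2163/517] = K·y
y = (KᵀK)⁻¹·Kᵀ·(x' − x̄) = [-21]
z = y + H·x̄ = [-21] + [20] = [-1]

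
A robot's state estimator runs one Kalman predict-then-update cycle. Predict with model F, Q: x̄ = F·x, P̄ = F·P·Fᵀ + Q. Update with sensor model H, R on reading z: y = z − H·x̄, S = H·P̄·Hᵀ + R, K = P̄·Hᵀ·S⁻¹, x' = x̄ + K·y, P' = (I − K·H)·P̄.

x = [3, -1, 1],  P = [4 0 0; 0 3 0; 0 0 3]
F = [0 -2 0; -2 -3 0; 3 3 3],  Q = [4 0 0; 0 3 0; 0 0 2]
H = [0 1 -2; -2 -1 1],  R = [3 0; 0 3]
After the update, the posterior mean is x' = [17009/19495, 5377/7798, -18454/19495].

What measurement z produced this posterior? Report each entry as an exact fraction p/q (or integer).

x̄ = F·x = [2, -3, 9]
P̄ = F·P·Fᵀ + Q = [16 18 -18; 18 46 -51; -18 -51 92]
S = H·P̄·Hᵀ + R = [621 -491; -491 451]
K = P̄·Hᵀ·S⁻¹ = [-4517/19495 -7857/19495; 289/7798 -1985/7798; -9048/19495 -2113/19495]
x' − x̄ = [-21981/19495, 28771/7798, -193909/19495] = K·y
y = (KᵀK)⁻¹·Kᵀ·(x' − x̄) = [24, -11]
z = y + H·x̄ = [24, -11] + [-21, 8] = [3, -3]

z = [3, -3]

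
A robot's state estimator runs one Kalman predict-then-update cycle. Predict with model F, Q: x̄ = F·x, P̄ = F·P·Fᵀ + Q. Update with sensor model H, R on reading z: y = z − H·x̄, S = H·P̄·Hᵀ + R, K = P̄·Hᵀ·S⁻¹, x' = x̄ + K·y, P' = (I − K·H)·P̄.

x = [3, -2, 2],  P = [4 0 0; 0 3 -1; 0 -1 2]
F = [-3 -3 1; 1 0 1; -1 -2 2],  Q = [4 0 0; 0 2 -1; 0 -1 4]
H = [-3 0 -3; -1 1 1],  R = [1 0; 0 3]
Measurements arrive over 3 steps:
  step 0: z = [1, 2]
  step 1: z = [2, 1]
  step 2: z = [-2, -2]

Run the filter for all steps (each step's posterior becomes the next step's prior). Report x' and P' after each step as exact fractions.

step 0: x̄ = F·x = [-1, 5, 5]
step 0: P̄ = F·P·Fᵀ + Q = [75 -7 42; -7 8 1; 42 1 36]
step 0: y = z − H·x̄ = [13, -9]
step 0: S = H·P̄·Hᵀ + R = [1756 135; 135 54]
step 0: K = P̄·Hᵀ·S⁻¹ = [-502/2837 -22855/76599; -44/2837 25666/76599; -443/2837 22810/76599]
step 0: x' = x̄ + K·y = [-5234/8511, 15173/8511, 2468/8511]
step 0: P' = (I − K·H)·P̄ = [73271/76599 73459/76599 -68753/76599; 73459/76599 223520/76599 -73063/76599; -68753/76599 -73063/76599 72740/76599]
step 1: x̄ = F·x = [-27349/8511, -922/2837, -20176/8511]
step 1: P̄ = F·P·Fᵀ + Q = [5223413/76599 -1195/8511 3433319/76599; -1195/8511 5989/2837 -8215/8511; 3433319/76599 -8215/8511 2718059/76599]
step 1: y = z − H·x̄ = [-41851/2837, 1368/2837]
step 1: S = H·P̄·Hᵀ + R = [14816621/8511 863348/8511; 863348/8511 148886/8511]
step 1: K = P̄·Hᵀ·S⁻¹ = [-45271594/257422923 -166889137/514845846; -308308/85807641 16193777/171615282; -40461604/257422923 166025789/514845846]
step 1: x' = x̄ + K·y = [-199592479/257422923, -19434298/85807641, 26670872/257422923]
step 1: P' = (I − K·H)·P̄ = [1460306689/1544537538 442689319/514845846 -1369763501/1544537538; 442689319/514845846 343502005/171615282 -442072703/514845846; -1369763501/1544537538 -442072703/514845846 1450686709/1544537538]
step 2: x̄ = F·x = [800356991/257422923, -172921607/257422923, 16066957/11192301]
step 2: P̄ = F·P·Fᵀ + Q = [88676372353/1544537538 -98127950/772268769 2520960989/67153806; -98127950/772268769 1630270736/772268769 -32107261/33576903; 2520960989/67153806 -32107261/33576903 2052536807/67153806]
step 2: y = z − H·x̄ = [998281720/85807641, 88892741/257422923]
step 2: S = H·P̄·Hᵀ + R = [126010269845/85807641 21570607849/257422923; 21570607849/257422923 12626655647/772268769]
step 2: K = P̄·Hᵀ·S⁻¹ = [-2302589522811/13120010633354 -4247937549935/13120010633354; -20957791206/6560005316677 621714427759/6560005316677; -1033269234879/6560005316677 2113183471043/6560005316677]
step 2: x' = x̄ + K·y = [12536499448153/13120010633354, -4435759208760/6560005316677, -1874154226710/6560005316677]
step 2: P' = (I − K·H)·P̄ = [6193154877652/6560005316677 5630638509933/6560005316677 -11618779914367/13120010633354; 5630638509933/6560005316677 13119434372741/6560005316677 -5623652579531/6560005316677; -11618779914367/13120010633354 -5623652579531/6560005316677 12307626070953/13120010633354]

step 0: x' = [-5234/8511, 15173/8511, 2468/8511], P' = [73271/76599 73459/76599 -68753/76599; 73459/76599 223520/76599 -73063/76599; -68753/76599 -73063/76599 72740/76599]
step 1: x' = [-199592479/257422923, -19434298/85807641, 26670872/257422923], P' = [1460306689/1544537538 442689319/514845846 -1369763501/1544537538; 442689319/514845846 343502005/171615282 -442072703/514845846; -1369763501/1544537538 -442072703/514845846 1450686709/1544537538]
step 2: x' = [12536499448153/13120010633354, -4435759208760/6560005316677, -1874154226710/6560005316677], P' = [6193154877652/6560005316677 5630638509933/6560005316677 -11618779914367/13120010633354; 5630638509933/6560005316677 13119434372741/6560005316677 -5623652579531/6560005316677; -11618779914367/13120010633354 -5623652579531/6560005316677 12307626070953/13120010633354]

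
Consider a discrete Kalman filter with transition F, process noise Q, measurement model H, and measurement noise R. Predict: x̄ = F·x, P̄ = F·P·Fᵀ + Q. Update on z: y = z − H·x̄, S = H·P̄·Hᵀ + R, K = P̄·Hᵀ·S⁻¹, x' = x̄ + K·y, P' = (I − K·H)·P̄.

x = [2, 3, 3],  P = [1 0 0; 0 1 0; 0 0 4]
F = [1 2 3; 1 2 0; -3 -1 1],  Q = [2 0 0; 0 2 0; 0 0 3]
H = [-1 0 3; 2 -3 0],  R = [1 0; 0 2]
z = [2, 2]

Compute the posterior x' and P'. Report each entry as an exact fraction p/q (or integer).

x̄ = F·x = [17, 8, -6]
P̄ = F·P·Fᵀ + Q = [43 5 7; 5 7 -5; 7 -5 17]
y = z − H·x̄ = [37, -8]
S = H·P̄·Hᵀ + R = [155 16; 16 177]
K = P̄·Hᵀ·S⁻¹ = [-5030/27179 11357/27179; -3364/27179 -1385/27179; 7324/27179 3791/27179]
x' = x̄ + K·y = [185077/27179, 104044/27179, 77586/27179]
P' = (I − K·H)·P̄ = [251690/27179 160222/27179 82220/27179; 160222/27179 107738/27179 52286/27179; 82220/27179 52286/27179 29848/27179]

x' = [185077/27179, 104044/27179, 77586/27179]
P' = [251690/27179 160222/27179 82220/27179; 160222/27179 107738/27179 52286/27179; 82220/27179 52286/27179 29848/27179]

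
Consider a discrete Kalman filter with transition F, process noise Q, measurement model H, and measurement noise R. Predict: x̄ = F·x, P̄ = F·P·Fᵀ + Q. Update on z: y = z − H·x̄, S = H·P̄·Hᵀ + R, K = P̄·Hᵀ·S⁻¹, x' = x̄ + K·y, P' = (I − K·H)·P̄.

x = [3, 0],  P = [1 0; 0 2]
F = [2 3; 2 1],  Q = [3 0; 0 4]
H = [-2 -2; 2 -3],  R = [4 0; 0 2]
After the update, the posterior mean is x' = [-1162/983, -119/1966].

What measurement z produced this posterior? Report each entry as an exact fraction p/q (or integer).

z = [3, -2]

x̄ = F·x = [6, 6]
P̄ = F·P·Fᵀ + Q = [25 10; 10 10]
S = H·P̄·Hᵀ + R = [224 -20; -20 72]
K = P̄·Hᵀ·S⁻¹ = [-290/983 385/1966; -385/1966 -190/983]
x' − x̄ = [-7060/983, -11915/1966] = K·y
y = (KᵀK)⁻¹·Kᵀ·(x' − x̄) = [27, 4]
z = y + H·x̄ = [27, 4] + [-24, -6] = [3, -2]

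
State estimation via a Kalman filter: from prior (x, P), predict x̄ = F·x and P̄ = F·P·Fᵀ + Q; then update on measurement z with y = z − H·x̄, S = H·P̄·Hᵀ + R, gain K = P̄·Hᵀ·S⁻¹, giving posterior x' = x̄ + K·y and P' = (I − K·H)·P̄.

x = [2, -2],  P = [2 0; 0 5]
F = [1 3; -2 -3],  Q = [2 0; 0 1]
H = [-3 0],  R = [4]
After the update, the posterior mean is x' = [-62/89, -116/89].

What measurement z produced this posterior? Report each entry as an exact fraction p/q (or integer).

z = [2]

x̄ = F·x = [-4, 2]
P̄ = F·P·Fᵀ + Q = [49 -49; -49 54]
S = H·P̄·Hᵀ + R = [445]
K = P̄·Hᵀ·S⁻¹ = [-147/445; 147/445]
x' − x̄ = [294/89, -294/89] = K·y
y = (KᵀK)⁻¹·Kᵀ·(x' − x̄) = [-10]
z = y + H·x̄ = [-10] + [12] = [2]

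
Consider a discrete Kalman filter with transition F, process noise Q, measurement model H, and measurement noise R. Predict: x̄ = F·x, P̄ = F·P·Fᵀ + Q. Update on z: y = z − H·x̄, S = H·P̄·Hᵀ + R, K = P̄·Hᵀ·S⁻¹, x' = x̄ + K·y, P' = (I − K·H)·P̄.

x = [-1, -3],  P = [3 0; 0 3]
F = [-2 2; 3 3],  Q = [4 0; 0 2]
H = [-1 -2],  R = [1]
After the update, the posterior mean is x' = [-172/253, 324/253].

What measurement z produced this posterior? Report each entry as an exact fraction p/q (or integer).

x̄ = F·x = [-4, -12]
P̄ = F·P·Fᵀ + Q = [28 0; 0 56]
S = H·P̄·Hᵀ + R = [253]
K = P̄·Hᵀ·S⁻¹ = [-28/253; -112/253]
x' − x̄ = [840/253, 3360/253] = K·y
y = (KᵀK)⁻¹·Kᵀ·(x' − x̄) = [-30]
z = y + H·x̄ = [-30] + [28] = [-2]

z = [-2]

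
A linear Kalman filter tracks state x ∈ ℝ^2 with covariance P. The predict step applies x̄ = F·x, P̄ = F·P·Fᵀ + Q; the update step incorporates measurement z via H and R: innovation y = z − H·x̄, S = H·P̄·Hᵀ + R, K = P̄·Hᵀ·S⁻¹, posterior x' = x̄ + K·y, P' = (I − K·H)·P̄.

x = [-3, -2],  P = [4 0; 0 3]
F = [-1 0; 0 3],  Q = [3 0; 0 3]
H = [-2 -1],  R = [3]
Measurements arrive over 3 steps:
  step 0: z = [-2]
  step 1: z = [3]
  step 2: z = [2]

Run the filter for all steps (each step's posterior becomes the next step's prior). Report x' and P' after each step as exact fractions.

step 0: x' = [211/61, -306/61], P' = [231/61 -420/61; -420/61 930/61]
step 1: x' = [-574/643, -7405/5144], P' = [1386/643 -2511/643; -2511/643 51249/5144]
step 2: x' = [20759/21519, -84767/21519], P' = [203449/93249 -369130/93249; -369130/93249 937327/93249]

step 0: x̄ = F·x = [3, -6]
step 0: P̄ = F·P·Fᵀ + Q = [7 0; 0 30]
step 0: y = z − H·x̄ = [-2]
step 0: S = H·P̄·Hᵀ + R = [61]
step 0: K = P̄·Hᵀ·S⁻¹ = [-14/61; -30/61]
step 0: x' = x̄ + K·y = [211/61, -306/61]
step 0: P' = (I − K·H)·P̄ = [231/61 -420/61; -420/61 930/61]
step 1: x̄ = F·x = [-211/61, -918/61]
step 1: P̄ = F·P·Fᵀ + Q = [414/61 1260/61; 1260/61 8553/61]
step 1: y = z − H·x̄ = [-1157/61]
step 1: S = H·P̄·Hᵀ + R = [15432/61]
step 1: K = P̄·Hᵀ·S⁻¹ = [-87/643; -3691/5144]
step 1: x' = x̄ + K·y = [-574/643, -7405/5144]
step 1: P' = (I − K·H)·P̄ = [1386/643 -2511/643; -2511/643 51249/5144]
step 2: x̄ = F·x = [574/643, -22215/5144]
step 2: P̄ = F·P·Fᵀ + Q = [3315/643 7533/643; 7533/643 476673/5144]
step 2: y = z − H·x̄ = [-2743/5144]
step 2: S = H·P̄·Hᵀ + R = [839241/5144]
step 2: K = P̄·Hᵀ·S⁻¹ = [-37768/279747; -199067/279747]
step 2: x' = x̄ + K·y = [20759/21519, -84767/21519]
step 2: P' = (I − K·H)·P̄ = [203449/93249 -369130/93249; -369130/93249 937327/93249]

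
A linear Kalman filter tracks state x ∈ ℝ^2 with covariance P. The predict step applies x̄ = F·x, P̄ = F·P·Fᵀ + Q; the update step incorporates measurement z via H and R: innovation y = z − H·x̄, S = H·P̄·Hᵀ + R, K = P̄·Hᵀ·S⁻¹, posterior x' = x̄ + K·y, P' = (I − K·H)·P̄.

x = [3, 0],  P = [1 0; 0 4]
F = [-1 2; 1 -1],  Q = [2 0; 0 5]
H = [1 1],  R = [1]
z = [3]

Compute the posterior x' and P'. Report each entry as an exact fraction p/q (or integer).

x̄ = F·x = [-3, 3]
P̄ = F·P·Fᵀ + Q = [19 -9; -9 10]
y = z − H·x̄ = [3]
S = H·P̄·Hᵀ + R = [12]
K = P̄·Hᵀ·S⁻¹ = [5/6; 1/12]
x' = x̄ + K·y = [-1/2, 13/4]
P' = (I − K·H)·P̄ = [32/3 -59/6; -59/6 119/12]

x' = [-1/2, 13/4]
P' = [32/3 -59/6; -59/6 119/12]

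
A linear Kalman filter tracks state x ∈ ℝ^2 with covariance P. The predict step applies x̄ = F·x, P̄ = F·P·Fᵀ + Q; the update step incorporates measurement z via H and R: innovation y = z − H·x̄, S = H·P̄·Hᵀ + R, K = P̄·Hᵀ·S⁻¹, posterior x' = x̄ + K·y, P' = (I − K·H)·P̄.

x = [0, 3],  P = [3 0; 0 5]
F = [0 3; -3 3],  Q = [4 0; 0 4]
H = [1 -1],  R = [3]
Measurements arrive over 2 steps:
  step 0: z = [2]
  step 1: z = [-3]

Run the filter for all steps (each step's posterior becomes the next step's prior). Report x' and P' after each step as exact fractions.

step 0: x̄ = F·x = [9, 9]
step 0: P̄ = F·P·Fᵀ + Q = [49 45; 45 76]
step 0: y = z − H·x̄ = [2]
step 0: S = H·P̄·Hᵀ + R = [38]
step 0: K = P̄·Hᵀ·S⁻¹ = [2/19; -31/38]
step 0: x' = x̄ + K·y = [175/19, 140/19]
step 0: P' = (I − K·H)·P̄ = [923/19 917/19; 917/19 1927/38]
step 1: x̄ = F·x = [420/19, -105/19]
step 1: P̄ = F·P·Fᵀ + Q = [17495/38 837/38; 837/38 1097/38]
step 1: y = z − H·x̄ = [-582/19]
step 1: S = H·P̄·Hᵀ + R = [8516/19]
step 1: K = P̄·Hᵀ·S⁻¹ = [8329/8516; -65/4258]
step 1: x' = x̄ + K·y = [-33441/4258, -10770/2129]
step 1: P' = (I − K·H)·P̄ = [269551/8516 61141/2129; 61141/2129 122477/4258]

step 0: x' = [175/19, 140/19], P' = [923/19 917/19; 917/19 1927/38]
step 1: x' = [-33441/4258, -10770/2129], P' = [269551/8516 61141/2129; 61141/2129 122477/4258]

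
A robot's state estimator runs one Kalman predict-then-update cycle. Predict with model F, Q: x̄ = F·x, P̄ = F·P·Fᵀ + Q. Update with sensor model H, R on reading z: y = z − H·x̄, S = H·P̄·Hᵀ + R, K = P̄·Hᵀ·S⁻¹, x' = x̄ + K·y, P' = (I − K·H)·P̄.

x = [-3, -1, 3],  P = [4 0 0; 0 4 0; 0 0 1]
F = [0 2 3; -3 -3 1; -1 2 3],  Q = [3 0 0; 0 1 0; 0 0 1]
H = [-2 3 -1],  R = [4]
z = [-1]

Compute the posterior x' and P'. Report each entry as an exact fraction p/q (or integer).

x̄ = F·x = [7, 15, 10]
P̄ = F·P·Fᵀ + Q = [28 -21 25; -21 74 -9; 25 -9 30]
y = z − H·x̄ = [-22]
S = H·P̄·Hᵀ + R = [1218]
K = P̄·Hᵀ·S⁻¹ = [-24/203; 13/58; -107/1218]
x' = x̄ + K·y = [1949/203, 292/29, 7267/609]
P' = (I − K·H)·P̄ = [2228/203 327/29 2507/203; 327/29 743/58 869/58; 2507/203 869/58 25091/1218]

x' = [1949/203, 292/29, 7267/609]
P' = [2228/203 327/29 2507/203; 327/29 743/58 869/58; 2507/203 869/58 25091/1218]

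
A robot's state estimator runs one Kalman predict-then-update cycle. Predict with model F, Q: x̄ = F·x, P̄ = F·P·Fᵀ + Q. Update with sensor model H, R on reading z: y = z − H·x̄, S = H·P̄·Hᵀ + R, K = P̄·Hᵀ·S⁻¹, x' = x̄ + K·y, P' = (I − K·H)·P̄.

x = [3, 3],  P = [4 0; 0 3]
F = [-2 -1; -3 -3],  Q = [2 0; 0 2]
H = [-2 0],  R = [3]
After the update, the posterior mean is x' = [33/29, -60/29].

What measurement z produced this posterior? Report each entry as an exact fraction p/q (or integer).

z = [-3]

x̄ = F·x = [-9, -18]
P̄ = F·P·Fᵀ + Q = [21 33; 33 65]
S = H·P̄·Hᵀ + R = [87]
K = P̄·Hᵀ·S⁻¹ = [-14/29; -22/29]
x' − x̄ = [294/29, 462/29] = K·y
y = (KᵀK)⁻¹·Kᵀ·(x' − x̄) = [-21]
z = y + H·x̄ = [-21] + [18] = [-3]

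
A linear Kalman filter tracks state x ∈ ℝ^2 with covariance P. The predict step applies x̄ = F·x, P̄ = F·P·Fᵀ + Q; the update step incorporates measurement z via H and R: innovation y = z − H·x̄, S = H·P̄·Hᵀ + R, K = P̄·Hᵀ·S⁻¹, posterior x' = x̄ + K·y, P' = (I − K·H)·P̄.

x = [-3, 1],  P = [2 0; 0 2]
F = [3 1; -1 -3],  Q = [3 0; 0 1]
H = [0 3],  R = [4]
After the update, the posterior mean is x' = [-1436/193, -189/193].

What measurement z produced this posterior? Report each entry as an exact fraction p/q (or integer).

z = [-3]

x̄ = F·x = [-8, 0]
P̄ = F·P·Fᵀ + Q = [23 -12; -12 21]
S = H·P̄·Hᵀ + R = [193]
K = P̄·Hᵀ·S⁻¹ = [-36/193; 63/193]
x' − x̄ = [108/193, -189/193] = K·y
y = (KᵀK)⁻¹·Kᵀ·(x' − x̄) = [-3]
z = y + H·x̄ = [-3] + [0] = [-3]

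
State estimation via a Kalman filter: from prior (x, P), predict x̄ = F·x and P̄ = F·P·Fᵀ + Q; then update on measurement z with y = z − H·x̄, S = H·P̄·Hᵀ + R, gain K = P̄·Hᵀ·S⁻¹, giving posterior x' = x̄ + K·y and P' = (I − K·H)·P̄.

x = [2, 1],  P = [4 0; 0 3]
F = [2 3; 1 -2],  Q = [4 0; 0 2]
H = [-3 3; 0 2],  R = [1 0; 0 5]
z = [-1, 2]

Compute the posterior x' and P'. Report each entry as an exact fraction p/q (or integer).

x' = [22991/15379, 17664/15379]
P' = [36789/30758 16760/15379; 16760/15379 16830/15379]

x̄ = F·x = [7, 0]
P̄ = F·P·Fᵀ + Q = [47 -10; -10 18]
y = z − H·x̄ = [20, 2]
S = H·P̄·Hᵀ + R = [766 168; 168 77]
K = P̄·Hᵀ·S⁻¹ = [-1401/4394 6704/15379; 30/2197 6732/15379]
x' = x̄ + K·y = [22991/15379, 17664/15379]
P' = (I − K·H)·P̄ = [36789/30758 16760/15379; 16760/15379 16830/15379]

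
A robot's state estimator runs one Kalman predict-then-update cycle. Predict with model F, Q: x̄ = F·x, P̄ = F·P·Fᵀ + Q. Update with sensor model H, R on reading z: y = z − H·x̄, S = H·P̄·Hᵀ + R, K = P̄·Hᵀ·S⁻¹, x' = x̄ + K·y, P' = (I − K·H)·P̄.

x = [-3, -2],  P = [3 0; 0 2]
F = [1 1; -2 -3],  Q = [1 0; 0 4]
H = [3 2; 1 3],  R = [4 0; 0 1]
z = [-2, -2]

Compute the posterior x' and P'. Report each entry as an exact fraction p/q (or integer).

x' = [-932/1975, -896/1975]
P' = [1212/1975 -564/1975; -564/1975 458/1975]

x̄ = F·x = [-5, 12]
P̄ = F·P·Fᵀ + Q = [6 -12; -12 34]
y = z − H·x̄ = [-11, -33]
S = H·P̄·Hᵀ + R = [50 90; 90 241]
K = P̄·Hᵀ·S⁻¹ = [627/1975 -96/395; -194/1975 162/395]
x' = x̄ + K·y = [-932/1975, -896/1975]
P' = (I − K·H)·P̄ = [1212/1975 -564/1975; -564/1975 458/1975]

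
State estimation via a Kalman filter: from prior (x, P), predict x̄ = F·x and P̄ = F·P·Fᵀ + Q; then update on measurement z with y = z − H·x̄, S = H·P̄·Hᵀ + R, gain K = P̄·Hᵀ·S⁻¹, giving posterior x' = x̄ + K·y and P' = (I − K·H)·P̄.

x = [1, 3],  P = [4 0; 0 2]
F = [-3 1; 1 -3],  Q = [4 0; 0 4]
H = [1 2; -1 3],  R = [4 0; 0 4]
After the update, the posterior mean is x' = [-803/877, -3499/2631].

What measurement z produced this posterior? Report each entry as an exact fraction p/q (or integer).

x̄ = F·x = [0, -8]
P̄ = F·P·Fᵀ + Q = [42 -18; -18 26]
S = H·P̄·Hᵀ + R = [78 96; 96 388]
K = P̄·Hᵀ·S⁻¹ = [481/877 -336/877; 497/2631 176/877]
x' − x̄ = [-803/877, 17549/2631] = K·y
y = (KᵀK)⁻¹·Kᵀ·(x' − x̄) = [13, 21]
z = y + H·x̄ = [13, 21] + [-16, -24] = [-3, -3]

z = [-3, -3]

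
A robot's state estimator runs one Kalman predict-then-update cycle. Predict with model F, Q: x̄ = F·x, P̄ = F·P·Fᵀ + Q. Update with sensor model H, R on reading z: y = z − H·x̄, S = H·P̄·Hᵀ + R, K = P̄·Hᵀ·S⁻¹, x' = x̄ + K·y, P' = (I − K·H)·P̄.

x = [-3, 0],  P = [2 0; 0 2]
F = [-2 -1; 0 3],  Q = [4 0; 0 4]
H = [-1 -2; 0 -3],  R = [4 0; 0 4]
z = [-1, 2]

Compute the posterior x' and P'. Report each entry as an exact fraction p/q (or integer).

x̄ = F·x = [6, 0]
P̄ = F·P·Fᵀ + Q = [14 -6; -6 22]
y = z − H·x̄ = [5, 2]
S = H·P̄·Hᵀ + R = [82 114; 114 202]
K = P̄·Hᵀ·S⁻¹ = [-307/446 213/446; -19/446 -135/446]
x' = x̄ + K·y = [1567/446, -365/446]
P' = (I − K·H)·P̄ = [898/223 -142/223; -142/223 90/223]

x' = [1567/446, -365/446]
P' = [898/223 -142/223; -142/223 90/223]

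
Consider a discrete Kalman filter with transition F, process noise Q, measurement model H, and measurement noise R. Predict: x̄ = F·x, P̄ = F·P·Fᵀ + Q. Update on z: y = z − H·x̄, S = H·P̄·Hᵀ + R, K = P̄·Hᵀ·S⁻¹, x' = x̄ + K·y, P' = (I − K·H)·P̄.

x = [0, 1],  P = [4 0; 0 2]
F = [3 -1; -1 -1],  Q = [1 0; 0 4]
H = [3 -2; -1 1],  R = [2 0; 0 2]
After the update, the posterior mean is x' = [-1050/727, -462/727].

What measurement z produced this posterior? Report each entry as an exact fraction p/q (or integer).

z = [-3, 1]

x̄ = F·x = [-1, -1]
P̄ = F·P·Fᵀ + Q = [39 -10; -10 10]
S = H·P̄·Hᵀ + R = [513 -187; -187 71]
K = P̄·Hᵀ·S⁻¹ = [282/727 241/727; 95/727 455/727]
x' − x̄ = [-323/727, 265/727] = K·y
y = (KᵀK)⁻¹·Kᵀ·(x' − x̄) = [-2, 1]
z = y + H·x̄ = [-2, 1] + [-1, 0] = [-3, 1]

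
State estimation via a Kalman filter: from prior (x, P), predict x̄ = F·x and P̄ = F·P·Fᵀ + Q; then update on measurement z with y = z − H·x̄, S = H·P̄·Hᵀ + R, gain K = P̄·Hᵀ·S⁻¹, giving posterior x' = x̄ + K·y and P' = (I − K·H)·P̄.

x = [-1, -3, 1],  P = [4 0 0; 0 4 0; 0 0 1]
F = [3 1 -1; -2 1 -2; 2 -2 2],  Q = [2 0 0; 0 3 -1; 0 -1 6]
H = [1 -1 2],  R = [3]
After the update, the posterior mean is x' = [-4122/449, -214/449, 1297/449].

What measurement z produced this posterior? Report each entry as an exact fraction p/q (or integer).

z = [-3]

x̄ = F·x = [-7, -3, 6]
P̄ = F·P·Fᵀ + Q = [43 -18 14; -18 27 -29; 14 -29 42]
S = H·P̄·Hᵀ + R = [449]
K = P̄·Hᵀ·S⁻¹ = [89/449; -103/449; 127/449]
x' − x̄ = [-979/449, 1133/449, -1397/449] = K·y
y = (KᵀK)⁻¹·Kᵀ·(x' − x̄) = [-11]
z = y + H·x̄ = [-11] + [8] = [-3]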